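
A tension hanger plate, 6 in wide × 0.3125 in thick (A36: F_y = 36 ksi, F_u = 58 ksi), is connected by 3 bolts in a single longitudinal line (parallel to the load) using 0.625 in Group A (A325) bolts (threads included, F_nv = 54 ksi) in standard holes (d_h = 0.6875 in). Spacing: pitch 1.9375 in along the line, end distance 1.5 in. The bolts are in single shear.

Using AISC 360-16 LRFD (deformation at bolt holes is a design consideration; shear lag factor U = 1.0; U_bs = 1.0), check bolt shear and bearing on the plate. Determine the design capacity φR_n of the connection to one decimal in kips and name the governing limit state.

Bolt shear: A_b = π(0.625)²/4 = 0.3068 in². φR_n = 0.75 × 54 × 0.3068 × 3 × 1 = 37.3 kips.
Bearing (0.3125 in plate, F_u = 58 ksi): end bolts L_c = 1.5 − 0.6875/2 = 1.15625, R_n = min(1.2×1.15625×0.3125×58, 2.4×0.625×0.3125×58) = 25.148 kips/bolt; interior L_c = 1.9375 − 0.6875 = 1.25, R_n = 27.188 kips/bolt. φR_n = 0.75 × (1×25.148 + 2×27.188) = 59.6 kips.
Governing: min(37.3, 59.6) = 37.3 kips → bolt shear.

37.3 kips (bolt shear governs)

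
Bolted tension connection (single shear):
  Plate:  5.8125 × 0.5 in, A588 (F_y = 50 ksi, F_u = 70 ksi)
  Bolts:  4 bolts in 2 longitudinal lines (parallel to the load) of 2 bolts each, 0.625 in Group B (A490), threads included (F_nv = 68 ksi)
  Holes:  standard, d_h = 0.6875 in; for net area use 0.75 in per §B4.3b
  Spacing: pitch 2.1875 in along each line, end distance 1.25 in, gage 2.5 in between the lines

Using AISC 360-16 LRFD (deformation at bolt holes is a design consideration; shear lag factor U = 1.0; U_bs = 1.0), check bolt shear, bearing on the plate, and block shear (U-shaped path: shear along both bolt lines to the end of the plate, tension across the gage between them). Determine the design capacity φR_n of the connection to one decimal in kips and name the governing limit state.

Bolt shear: A_b = π(0.625)²/4 = 0.3068 in². φR_n = 0.75 × 68 × 0.3068 × 4 × 1 = 62.6 kips.
Bearing (0.5 in plate, F_u = 70 ksi): end bolts L_c = 1.25 − 0.6875/2 = 0.90625, R_n = min(1.2×0.90625×0.5×70, 2.4×0.625×0.5×70) = 38.063 kips/bolt; interior L_c = 2.1875 − 0.6875 = 1.5, R_n = 52.5 kips/bolt. φR_n = 0.75 × (2×38.063 + 2×52.5) = 135.8 kips.
Block shear: shear path 2×[1.25+1×2.1875] = 2×3.4375 in, A_gv = 3.4375, A_nv = 2×(3.4375 − 1.5×0.75)×0.5 = 2.3125 in²; tension across gage: (2.5 − 1×0.75)×0.5 = 0.875 in². R_n = min(0.6×70×2.3125, 0.6×50×3.4375) + 1.0×70×0.875 = min(97.125, 103.13) + 61.25 = 158.38 kips. φR_n = 0.75 × 158.38 = 118.8 kips.
Governing: min(62.6, 135.8, 118.8) = 62.6 kips → bolt shear.

62.6 kips (bolt shear governs)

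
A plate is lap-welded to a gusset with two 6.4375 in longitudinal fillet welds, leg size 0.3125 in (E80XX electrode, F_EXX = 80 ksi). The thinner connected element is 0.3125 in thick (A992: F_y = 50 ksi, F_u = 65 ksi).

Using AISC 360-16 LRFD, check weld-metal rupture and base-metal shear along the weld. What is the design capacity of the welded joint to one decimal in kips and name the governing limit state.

Weld metal: throat = 0.707×0.3125 = 0.22094 in, L = 2×6.4375 = 12.875 in. φR_n = 0.75 × 0.6 × 80 × 0.22094 × 12.875 = 102.4 kips.
Base metal shear (0.3125 in plate): yield φR_n = 1.0×0.6×50×0.3125×12.875 = 120.7 kips; rupture φR_n = 0.75×0.6×65×0.3125×12.875 = 117.7 kips; take 117.7 kips (rupture).
Governing: min(102.4, 117.7) = 102.4 kips → weld metal.

102.4 kips (weld metal governs)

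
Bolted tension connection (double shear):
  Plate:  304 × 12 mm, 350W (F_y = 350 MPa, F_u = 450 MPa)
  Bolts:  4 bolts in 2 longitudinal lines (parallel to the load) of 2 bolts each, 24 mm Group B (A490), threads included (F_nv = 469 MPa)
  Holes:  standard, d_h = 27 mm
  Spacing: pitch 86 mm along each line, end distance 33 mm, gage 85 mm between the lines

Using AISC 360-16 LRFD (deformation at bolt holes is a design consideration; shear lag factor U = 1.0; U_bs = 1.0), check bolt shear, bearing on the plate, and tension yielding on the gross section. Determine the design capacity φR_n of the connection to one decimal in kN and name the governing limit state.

656.1 kN (bearing governs)

Bolt shear: A_b = π(24)²/4 = 452.39 mm². φR_n = 0.75 × 469 × 452.39 × 4 × 2 = 1273.0 kN.
Bearing (12 mm plate, F_u = 450 MPa): end bolts L_c = 33 − 27/2 = 19.5, R_n = min(1.2×19.5×12×450, 2.4×24×12×450) = 126.36 kN/bolt; interior L_c = 86 − 27 = 59, R_n = 311.04 kN/bolt. φR_n = 0.75 × (2×126.36 + 2×311.04) = 656.1 kN.
Tension yield (gross): A_g = 304×12 = 3648 mm². φR_n = 0.90 × 350 × 3648 = 1149.1 kN.
Governing: min(1273.0, 656.1, 1149.1) = 656.1 kN → bearing.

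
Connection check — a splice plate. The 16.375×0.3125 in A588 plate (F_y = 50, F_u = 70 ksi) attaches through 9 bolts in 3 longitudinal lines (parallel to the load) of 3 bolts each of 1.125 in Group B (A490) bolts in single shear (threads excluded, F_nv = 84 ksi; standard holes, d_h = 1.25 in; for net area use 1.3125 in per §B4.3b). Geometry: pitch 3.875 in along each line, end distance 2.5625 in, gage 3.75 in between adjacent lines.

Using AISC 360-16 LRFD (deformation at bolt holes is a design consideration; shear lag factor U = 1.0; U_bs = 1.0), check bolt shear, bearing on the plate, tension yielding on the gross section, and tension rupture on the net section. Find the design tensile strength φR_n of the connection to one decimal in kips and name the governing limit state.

Bolt shear: A_b = π(1.125)²/4 = 0.99402 in². φR_n = 0.75 × 84 × 0.99402 × 9 × 1 = 563.6 kips.
Bearing (0.3125 in plate, F_u = 70 ksi): end bolts L_c = 2.5625 − 1.25/2 = 1.9375, R_n = min(1.2×1.9375×0.3125×70, 2.4×1.125×0.3125×70) = 50.859 kips/bolt; interior L_c = 3.875 − 1.25 = 2.625, R_n = 59.063 kips/bolt. φR_n = 0.75 × (3×50.859 + 6×59.063) = 380.2 kips.
Tension yield (gross): A_g = 16.375×0.3125 = 5.1172 in². φR_n = 0.90 × 50 × 5.1172 = 230.3 kips.
Tension rupture (net): A_n = (16.375 − 3×1.3125)×0.3125 = 3.8867 in² (U = 1.0, A_e = A_n). φR_n = 0.75 × 70 × 3.8867 = 204.1 kips.
Governing: min(563.6, 380.2, 230.3, 204.1) = 204.1 kips → net-section rupture.

204.1 kips (net-section rupture governs)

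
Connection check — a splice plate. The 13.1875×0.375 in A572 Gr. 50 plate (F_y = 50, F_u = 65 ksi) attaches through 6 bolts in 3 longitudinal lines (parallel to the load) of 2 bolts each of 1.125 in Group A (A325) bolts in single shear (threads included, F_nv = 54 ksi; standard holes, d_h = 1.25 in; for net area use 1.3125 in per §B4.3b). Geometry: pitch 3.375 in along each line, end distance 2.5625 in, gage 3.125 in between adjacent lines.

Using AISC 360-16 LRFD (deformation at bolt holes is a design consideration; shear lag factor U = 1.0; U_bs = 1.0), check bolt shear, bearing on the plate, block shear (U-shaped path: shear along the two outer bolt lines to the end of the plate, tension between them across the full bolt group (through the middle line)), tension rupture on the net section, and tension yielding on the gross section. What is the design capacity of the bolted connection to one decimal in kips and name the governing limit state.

153.3 kips (block shear governs)

Bolt shear: A_b = π(1.125)²/4 = 0.99402 in². φR_n = 0.75 × 54 × 0.99402 × 6 × 1 = 241.5 kips.
Bearing (0.375 in plate, F_u = 65 ksi): end bolts L_c = 2.5625 − 1.25/2 = 1.9375, R_n = min(1.2×1.9375×0.375×65, 2.4×1.125×0.375×65) = 56.672 kips/bolt; interior L_c = 3.375 − 1.25 = 2.125, R_n = 62.156 kips/bolt. φR_n = 0.75 × (3×56.672 + 3×62.156) = 267.4 kips.
Block shear: shear path 2×[2.5625+1×3.375] = 2×5.9375 in, A_gv = 4.4531, A_nv = 2×(5.9375 − 1.5×1.3125)×0.375 = 2.9766 in²; tension across gage: (6.25 − 2×1.3125)×0.375 = 1.3594 in². R_n = min(0.6×65×2.9766, 0.6×50×4.4531) + 1.0×65×1.3594 = min(116.09, 133.59) + 88.361 = 204.45 kips. φR_n = 0.75 × 204.45 = 153.3 kips.
Tension rupture (net): A_n = (13.1875 − 3×1.3125)×0.375 = 3.4688 in² (U = 1.0, A_e = A_n). φR_n = 0.75 × 65 × 3.4688 = 169.1 kips.
Tension yield (gross): A_g = 13.1875×0.375 = 4.9453 in². φR_n = 0.90 × 50 × 4.9453 = 222.5 kips.
Governing: min(241.5, 267.4, 153.3, 169.1, 222.5) = 153.3 kips → block shear.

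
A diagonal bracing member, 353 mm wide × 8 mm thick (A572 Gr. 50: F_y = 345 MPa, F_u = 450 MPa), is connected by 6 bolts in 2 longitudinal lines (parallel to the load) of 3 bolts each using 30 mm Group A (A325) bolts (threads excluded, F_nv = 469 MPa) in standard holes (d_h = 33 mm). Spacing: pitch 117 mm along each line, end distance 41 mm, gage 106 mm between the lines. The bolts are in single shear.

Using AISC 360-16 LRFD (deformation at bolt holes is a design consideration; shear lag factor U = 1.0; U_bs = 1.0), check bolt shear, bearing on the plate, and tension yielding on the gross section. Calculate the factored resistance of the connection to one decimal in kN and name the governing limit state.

Bolt shear: A_b = π(30)²/4 = 706.86 mm². φR_n = 0.75 × 469 × 706.86 × 6 × 1 = 1491.8 kN.
Bearing (8 mm plate, F_u = 450 MPa): end bolts L_c = 41 − 33/2 = 24.5, R_n = min(1.2×24.5×8×450, 2.4×30×8×450) = 105.84 kN/bolt; interior L_c = 117 − 33 = 84, R_n = 259.2 kN/bolt. φR_n = 0.75 × (2×105.84 + 4×259.2) = 936.4 kN.
Tension yield (gross): A_g = 353×8 = 2824 mm². φR_n = 0.90 × 345 × 2824 = 876.9 kN.
Governing: min(1491.8, 936.4, 876.9) = 876.9 kN → gross-section yield.

876.9 kN (gross-section yield governs)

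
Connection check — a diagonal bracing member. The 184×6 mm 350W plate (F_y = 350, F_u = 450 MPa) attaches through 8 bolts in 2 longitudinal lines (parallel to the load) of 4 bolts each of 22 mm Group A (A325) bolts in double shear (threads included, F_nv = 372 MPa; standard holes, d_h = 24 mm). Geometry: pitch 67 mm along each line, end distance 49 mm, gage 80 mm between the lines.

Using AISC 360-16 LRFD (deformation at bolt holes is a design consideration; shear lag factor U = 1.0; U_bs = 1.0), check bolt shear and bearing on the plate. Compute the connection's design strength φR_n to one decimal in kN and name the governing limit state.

Bolt shear: A_b = π(22)²/4 = 380.13 mm². φR_n = 0.75 × 372 × 380.13 × 8 × 2 = 1696.9 kN.
Bearing (6 mm plate, F_u = 450 MPa): end bolts L_c = 49 − 24/2 = 37, R_n = min(1.2×37×6×450, 2.4×22×6×450) = 119.88 kN/bolt; interior L_c = 67 − 24 = 43, R_n = 139.32 kN/bolt. φR_n = 0.75 × (2×119.88 + 6×139.32) = 806.8 kN.
Governing: min(1696.9, 806.8) = 806.8 kN → bearing.

806.8 kN (bearing governs)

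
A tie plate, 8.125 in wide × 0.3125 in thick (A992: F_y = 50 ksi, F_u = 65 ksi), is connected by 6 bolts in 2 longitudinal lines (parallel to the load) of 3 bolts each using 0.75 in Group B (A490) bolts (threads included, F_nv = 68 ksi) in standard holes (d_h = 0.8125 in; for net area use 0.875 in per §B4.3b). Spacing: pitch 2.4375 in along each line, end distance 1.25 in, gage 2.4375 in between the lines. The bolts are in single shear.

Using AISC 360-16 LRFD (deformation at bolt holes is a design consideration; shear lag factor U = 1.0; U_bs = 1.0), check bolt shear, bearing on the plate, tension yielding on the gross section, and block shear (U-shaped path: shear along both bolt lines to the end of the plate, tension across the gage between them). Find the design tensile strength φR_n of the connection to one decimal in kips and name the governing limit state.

95.8 kips (block shear governs)

Bolt shear: A_b = π(0.75)²/4 = 0.44179 in². φR_n = 0.75 × 68 × 0.44179 × 6 × 1 = 135.2 kips.
Bearing (0.3125 in plate, F_u = 65 ksi): end bolts L_c = 1.25 − 0.8125/2 = 0.84375, R_n = min(1.2×0.84375×0.3125×65, 2.4×0.75×0.3125×65) = 20.566 kips/bolt; interior L_c = 2.4375 − 0.8125 = 1.625, R_n = 36.563 kips/bolt. φR_n = 0.75 × (2×20.566 + 4×36.563) = 140.5 kips.
Tension yield (gross): A_g = 8.125×0.3125 = 2.5391 in². φR_n = 0.90 × 50 × 2.5391 = 114.3 kips.
Block shear: shear path 2×[1.25+2×2.4375] = 2×6.125 in, A_gv = 3.8281, A_nv = 2×(6.125 − 2.5×0.875)×0.3125 = 2.4609 in²; tension across gage: (2.4375 − 1×0.875)×0.3125 = 0.48828 in². R_n = min(0.6×65×2.4609, 0.6×50×3.8281) + 1.0×65×0.48828 = min(95.975, 114.84) + 31.738 = 127.71 kips. φR_n = 0.75 × 127.71 = 95.8 kips.
Governing: min(135.2, 140.5, 114.3, 95.8) = 95.8 kips → block shear.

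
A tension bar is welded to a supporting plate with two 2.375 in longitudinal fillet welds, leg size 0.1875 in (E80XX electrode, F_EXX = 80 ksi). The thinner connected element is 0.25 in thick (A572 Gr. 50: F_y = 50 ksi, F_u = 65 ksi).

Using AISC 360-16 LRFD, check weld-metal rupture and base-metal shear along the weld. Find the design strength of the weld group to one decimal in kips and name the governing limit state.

Weld metal: throat = 0.707×0.1875 = 0.13256 in, L = 2×2.375 = 4.75 in. φR_n = 0.75 × 0.6 × 80 × 0.13256 × 4.75 = 22.7 kips.
Base metal shear (0.25 in plate): yield φR_n = 1.0×0.6×50×0.25×4.75 = 35.6 kips; rupture φR_n = 0.75×0.6×65×0.25×4.75 = 34.7 kips; take 34.7 kips (rupture).
Governing: min(22.7, 34.7) = 22.7 kips → weld metal.

22.7 kips (weld metal governs)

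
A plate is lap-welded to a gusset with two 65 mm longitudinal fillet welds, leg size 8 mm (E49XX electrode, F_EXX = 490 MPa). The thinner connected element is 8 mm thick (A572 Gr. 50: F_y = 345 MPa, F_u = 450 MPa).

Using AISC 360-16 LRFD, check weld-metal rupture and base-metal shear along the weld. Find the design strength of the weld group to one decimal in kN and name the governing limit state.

Weld metal: throat = 0.707×8 = 5.656 mm, L = 2×65 = 130 mm. φR_n = 0.75 × 0.6 × 490 × 5.656 × 130 = 162.1 kN.
Base metal shear (8 mm plate): yield φR_n = 1.0×0.6×345×8×130 = 215.3 kN; rupture φR_n = 0.75×0.6×450×8×130 = 210.6 kN; take 210.6 kN (rupture).
Governing: min(162.1, 210.6) = 162.1 kN → weld metal.

162.1 kN (weld metal governs)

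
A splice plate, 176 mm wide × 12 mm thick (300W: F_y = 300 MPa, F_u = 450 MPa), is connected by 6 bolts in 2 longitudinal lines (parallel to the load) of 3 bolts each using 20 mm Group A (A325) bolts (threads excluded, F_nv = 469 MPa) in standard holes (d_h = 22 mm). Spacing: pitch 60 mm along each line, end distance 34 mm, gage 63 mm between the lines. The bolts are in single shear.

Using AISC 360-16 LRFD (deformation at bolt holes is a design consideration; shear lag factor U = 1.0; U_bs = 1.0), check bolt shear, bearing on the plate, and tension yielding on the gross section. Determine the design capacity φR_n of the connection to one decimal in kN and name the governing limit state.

570.2 kN (gross-section yield governs)

Bolt shear: A_b = π(20)²/4 = 314.16 mm². φR_n = 0.75 × 469 × 314.16 × 6 × 1 = 663.0 kN.
Bearing (12 mm plate, F_u = 450 MPa): end bolts L_c = 34 − 22/2 = 23, R_n = min(1.2×23×12×450, 2.4×20×12×450) = 149.04 kN/bolt; interior L_c = 60 − 22 = 38, R_n = 246.24 kN/bolt. φR_n = 0.75 × (2×149.04 + 4×246.24) = 962.3 kN.
Tension yield (gross): A_g = 176×12 = 2112 mm². φR_n = 0.90 × 300 × 2112 = 570.2 kN.
Governing: min(663.0, 962.3, 570.2) = 570.2 kN → gross-section yield.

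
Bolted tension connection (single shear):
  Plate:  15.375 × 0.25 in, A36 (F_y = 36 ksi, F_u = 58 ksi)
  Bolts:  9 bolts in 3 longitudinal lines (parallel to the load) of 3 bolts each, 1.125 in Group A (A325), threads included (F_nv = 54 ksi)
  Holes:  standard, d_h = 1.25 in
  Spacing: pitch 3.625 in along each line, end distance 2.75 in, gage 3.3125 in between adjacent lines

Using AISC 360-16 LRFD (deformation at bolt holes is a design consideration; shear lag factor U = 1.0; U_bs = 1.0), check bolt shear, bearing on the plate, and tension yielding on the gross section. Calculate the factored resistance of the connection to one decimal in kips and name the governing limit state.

Bolt shear: A_b = π(1.125)²/4 = 0.99402 in². φR_n = 0.75 × 54 × 0.99402 × 9 × 1 = 362.3 kips.
Bearing (0.25 in plate, F_u = 58 ksi): end bolts L_c = 2.75 − 1.25/2 = 2.125, R_n = min(1.2×2.125×0.25×58, 2.4×1.125×0.25×58) = 36.975 kips/bolt; interior L_c = 3.625 − 1.25 = 2.375, R_n = 39.15 kips/bolt. φR_n = 0.75 × (3×36.975 + 6×39.15) = 259.4 kips.
Tension yield (gross): A_g = 15.375×0.25 = 3.8438 in². φR_n = 0.90 × 36 × 3.8438 = 124.5 kips.
Governing: min(362.3, 259.4, 124.5) = 124.5 kips → gross-section yield.

124.5 kips (gross-section yield governs)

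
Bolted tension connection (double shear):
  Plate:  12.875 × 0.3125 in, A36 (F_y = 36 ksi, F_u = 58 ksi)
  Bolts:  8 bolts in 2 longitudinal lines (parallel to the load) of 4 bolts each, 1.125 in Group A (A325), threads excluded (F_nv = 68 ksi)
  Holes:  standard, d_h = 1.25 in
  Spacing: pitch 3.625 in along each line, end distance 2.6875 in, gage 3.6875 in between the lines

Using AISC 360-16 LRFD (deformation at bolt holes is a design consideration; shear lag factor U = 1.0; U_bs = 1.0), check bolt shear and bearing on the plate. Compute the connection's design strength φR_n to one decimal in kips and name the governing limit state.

287.5 kips (bearing governs)

Bolt shear: A_b = π(1.125)²/4 = 0.99402 in². φR_n = 0.75 × 68 × 0.99402 × 8 × 2 = 811.1 kips.
Bearing (0.3125 in plate, F_u = 58 ksi): end bolts L_c = 2.6875 − 1.25/2 = 2.0625, R_n = min(1.2×2.0625×0.3125×58, 2.4×1.125×0.3125×58) = 44.859 kips/bolt; interior L_c = 3.625 − 1.25 = 2.375, R_n = 48.938 kips/bolt. φR_n = 0.75 × (2×44.859 + 6×48.938) = 287.5 kips.
Governing: min(811.1, 287.5) = 287.5 kips → bearing.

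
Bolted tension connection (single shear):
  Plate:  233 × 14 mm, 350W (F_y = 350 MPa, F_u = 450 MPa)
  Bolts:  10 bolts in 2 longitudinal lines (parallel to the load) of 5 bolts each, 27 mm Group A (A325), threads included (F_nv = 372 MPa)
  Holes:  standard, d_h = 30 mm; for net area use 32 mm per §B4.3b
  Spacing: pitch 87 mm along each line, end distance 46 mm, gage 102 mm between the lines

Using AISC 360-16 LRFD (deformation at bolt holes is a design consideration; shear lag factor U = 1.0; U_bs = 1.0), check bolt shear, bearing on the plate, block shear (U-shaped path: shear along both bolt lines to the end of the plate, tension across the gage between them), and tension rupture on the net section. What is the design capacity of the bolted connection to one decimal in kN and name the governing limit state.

Bolt shear: A_b = π(27)²/4 = 572.56 mm². φR_n = 0.75 × 372 × 572.56 × 10 × 1 = 1597.4 kN.
Bearing (14 mm plate, F_u = 450 MPa): end bolts L_c = 46 − 30/2 = 31, R_n = min(1.2×31×14×450, 2.4×27×14×450) = 234.36 kN/bolt; interior L_c = 87 − 30 = 57, R_n = 408.24 kN/bolt. φR_n = 0.75 × (2×234.36 + 8×408.24) = 2801.0 kN.
Block shear: shear path 2×[46+4×87] = 2×394 mm, A_gv = 11032, A_nv = 2×(394 − 4.5×32)×14 = 7000 mm²; tension across gage: (102 − 1×32)×14 = 980 mm². R_n = min(0.6×450×7000, 0.6×350×11032) + 1.0×450×980 = min(1890, 2316.7) + 441 = 2331 kN. φR_n = 0.75 × 2331 = 1748.3 kN.
Tension rupture (net): A_n = (233 − 2×32)×14 = 2366 mm² (U = 1.0, A_e = A_n). φR_n = 0.75 × 450 × 2366 = 798.5 kN.
Governing: min(1597.4, 2801.0, 1748.3, 798.5) = 798.5 kN → net-section rupture.

798.5 kN (net-section rupture governs)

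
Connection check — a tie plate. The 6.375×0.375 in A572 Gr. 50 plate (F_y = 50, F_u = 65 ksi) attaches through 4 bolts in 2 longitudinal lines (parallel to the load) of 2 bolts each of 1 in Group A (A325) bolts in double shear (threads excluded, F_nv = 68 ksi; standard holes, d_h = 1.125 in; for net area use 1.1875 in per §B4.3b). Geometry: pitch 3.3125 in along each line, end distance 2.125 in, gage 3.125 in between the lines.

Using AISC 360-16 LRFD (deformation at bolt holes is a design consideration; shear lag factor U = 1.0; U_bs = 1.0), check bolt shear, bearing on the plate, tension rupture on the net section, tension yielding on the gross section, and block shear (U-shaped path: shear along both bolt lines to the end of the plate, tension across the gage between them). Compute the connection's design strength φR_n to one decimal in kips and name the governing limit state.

73.1 kips (net-section rupture governs)

Bolt shear: A_b = π(1)²/4 = 0.7854 in². φR_n = 0.75 × 68 × 0.7854 × 4 × 2 = 320.4 kips.
Bearing (0.375 in plate, F_u = 65 ksi): end bolts L_c = 2.125 − 1.125/2 = 1.5625, R_n = min(1.2×1.5625×0.375×65, 2.4×1×0.375×65) = 45.703 kips/bolt; interior L_c = 3.3125 − 1.125 = 2.1875, R_n = 58.5 kips/bolt. φR_n = 0.75 × (2×45.703 + 2×58.5) = 156.3 kips.
Tension rupture (net): A_n = (6.375 − 2×1.1875)×0.375 = 1.5 in² (U = 1.0, A_e = A_n). φR_n = 0.75 × 65 × 1.5 = 73.1 kips.
Tension yield (gross): A_g = 6.375×0.375 = 2.3906 in². φR_n = 0.90 × 50 × 2.3906 = 107.6 kips.
Block shear: shear path 2×[2.125+1×3.3125] = 2×5.4375 in, A_gv = 4.0781, A_nv = 2×(5.4375 − 1.5×1.1875)×0.375 = 2.7422 in²; tension across gage: (3.125 − 1×1.1875)×0.375 = 0.72656 in². R_n = min(0.6×65×2.7422, 0.6×50×4.0781) + 1.0×65×0.72656 = min(106.95, 122.34) + 47.226 = 154.18 kips. φR_n = 0.75 × 154.18 = 115.6 kips.
Governing: min(320.4, 156.3, 73.1, 107.6, 115.6) = 73.1 kips → net-section rupture.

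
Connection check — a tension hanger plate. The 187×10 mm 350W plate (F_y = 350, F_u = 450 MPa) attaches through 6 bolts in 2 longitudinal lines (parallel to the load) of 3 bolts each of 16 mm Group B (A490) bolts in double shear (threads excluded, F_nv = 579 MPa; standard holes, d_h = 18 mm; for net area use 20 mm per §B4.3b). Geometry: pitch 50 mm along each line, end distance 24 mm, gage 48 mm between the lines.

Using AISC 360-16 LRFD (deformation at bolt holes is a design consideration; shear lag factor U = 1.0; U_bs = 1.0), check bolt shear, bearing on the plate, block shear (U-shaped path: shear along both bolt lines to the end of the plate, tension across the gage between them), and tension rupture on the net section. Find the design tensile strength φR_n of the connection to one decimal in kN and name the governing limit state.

Bolt shear: A_b = π(16)²/4 = 201.06 mm². φR_n = 0.75 × 579 × 201.06 × 6 × 2 = 1047.7 kN.
Bearing (10 mm plate, F_u = 450 MPa): end bolts L_c = 24 − 18/2 = 15, R_n = min(1.2×15×10×450, 2.4×16×10×450) = 81 kN/bolt; interior L_c = 50 − 18 = 32, R_n = 172.8 kN/bolt. φR_n = 0.75 × (2×81 + 4×172.8) = 639.9 kN.
Block shear: shear path 2×[24+2×50] = 2×124 mm, A_gv = 2480, A_nv = 2×(124 − 2.5×20)×10 = 1480 mm²; tension across gage: (48 − 1×20)×10 = 280 mm². R_n = min(0.6×450×1480, 0.6×350×2480) + 1.0×450×280 = min(399.6, 520.8) + 126 = 525.6 kN. φR_n = 0.75 × 525.6 = 394.2 kN.
Tension rupture (net): A_n = (187 − 2×20)×10 = 1470 mm² (U = 1.0, A_e = A_n). φR_n = 0.75 × 450 × 1470 = 496.1 kN.
Governing: min(1047.7, 639.9, 394.2, 496.1) = 394.2 kN → block shear.

394.2 kN (block shear governs)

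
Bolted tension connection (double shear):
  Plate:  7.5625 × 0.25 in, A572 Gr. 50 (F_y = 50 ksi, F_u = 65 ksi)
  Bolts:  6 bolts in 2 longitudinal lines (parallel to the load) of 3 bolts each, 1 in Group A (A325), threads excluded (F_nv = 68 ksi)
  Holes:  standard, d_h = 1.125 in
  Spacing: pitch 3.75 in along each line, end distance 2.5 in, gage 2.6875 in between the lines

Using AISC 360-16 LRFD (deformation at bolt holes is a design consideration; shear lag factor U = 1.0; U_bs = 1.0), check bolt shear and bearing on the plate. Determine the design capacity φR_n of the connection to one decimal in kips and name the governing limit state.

173.7 kips (bearing governs)

Bolt shear: A_b = π(1)²/4 = 0.7854 in². φR_n = 0.75 × 68 × 0.7854 × 6 × 2 = 480.7 kips.
Bearing (0.25 in plate, F_u = 65 ksi): end bolts L_c = 2.5 − 1.125/2 = 1.9375, R_n = min(1.2×1.9375×0.25×65, 2.4×1×0.25×65) = 37.781 kips/bolt; interior L_c = 3.75 − 1.125 = 2.625, R_n = 39 kips/bolt. φR_n = 0.75 × (2×37.781 + 4×39) = 173.7 kips.
Governing: min(480.7, 173.7) = 173.7 kips → bearing.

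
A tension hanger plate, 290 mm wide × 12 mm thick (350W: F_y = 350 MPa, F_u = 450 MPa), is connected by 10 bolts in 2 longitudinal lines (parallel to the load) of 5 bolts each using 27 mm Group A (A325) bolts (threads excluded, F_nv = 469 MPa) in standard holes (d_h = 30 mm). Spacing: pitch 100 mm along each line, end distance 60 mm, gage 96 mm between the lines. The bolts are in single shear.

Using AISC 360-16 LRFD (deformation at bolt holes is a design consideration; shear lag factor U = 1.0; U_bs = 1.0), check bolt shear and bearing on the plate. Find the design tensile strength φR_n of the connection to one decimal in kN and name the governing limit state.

2014.0 kN (bolt shear governs)

Bolt shear: A_b = π(27)²/4 = 572.56 mm². φR_n = 0.75 × 469 × 572.56 × 10 × 1 = 2014.0 kN.
Bearing (12 mm plate, F_u = 450 MPa): end bolts L_c = 60 − 30/2 = 45, R_n = min(1.2×45×12×450, 2.4×27×12×450) = 291.6 kN/bolt; interior L_c = 100 − 30 = 70, R_n = 349.92 kN/bolt. φR_n = 0.75 × (2×291.6 + 8×349.92) = 2536.9 kN.
Governing: min(2014.0, 2536.9) = 2014.0 kN → bolt shear.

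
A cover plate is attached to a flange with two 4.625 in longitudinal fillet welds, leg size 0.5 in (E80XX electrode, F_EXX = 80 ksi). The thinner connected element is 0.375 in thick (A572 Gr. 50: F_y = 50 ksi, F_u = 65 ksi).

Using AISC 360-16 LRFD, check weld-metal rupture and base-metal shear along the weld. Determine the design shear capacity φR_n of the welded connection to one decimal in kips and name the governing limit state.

Weld metal: throat = 0.707×0.5 = 0.3535 in, L = 2×4.625 = 9.25 in. φR_n = 0.75 × 0.6 × 80 × 0.3535 × 9.25 = 117.7 kips.
Base metal shear (0.375 in plate): yield φR_n = 1.0×0.6×50×0.375×9.25 = 104.1 kips; rupture φR_n = 0.75×0.6×65×0.375×9.25 = 101.5 kips; take 101.5 kips (rupture).
Governing: min(117.7, 101.5) = 101.5 kips → base-metal shear.

101.5 kips (base-metal shear governs)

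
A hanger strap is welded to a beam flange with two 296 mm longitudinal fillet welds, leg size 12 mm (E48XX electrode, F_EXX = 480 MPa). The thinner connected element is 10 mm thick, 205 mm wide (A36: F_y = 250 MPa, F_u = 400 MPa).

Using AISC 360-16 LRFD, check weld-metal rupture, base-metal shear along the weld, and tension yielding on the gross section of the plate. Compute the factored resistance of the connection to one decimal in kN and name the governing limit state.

Weld metal: throat = 0.707×12 = 8.484 mm, L = 2×296 = 592 mm. φR_n = 0.75 × 0.6 × 480 × 8.484 × 592 = 1084.9 kN.
Base metal shear (10 mm plate): yield φR_n = 1.0×0.6×250×10×592 = 888.0 kN; rupture φR_n = 0.75×0.6×400×10×592 = 1065.6 kN; take 888.0 kN (yield).
Tension yield (gross): A_g = 205×10 = 2050 mm². φR_n = 0.90 × 250 × 2050 = 461.3 kN.
Governing: min(1084.9, 888.0, 461.3) = 461.3 kN → gross-section yield.

461.3 kN (gross-section yield governs)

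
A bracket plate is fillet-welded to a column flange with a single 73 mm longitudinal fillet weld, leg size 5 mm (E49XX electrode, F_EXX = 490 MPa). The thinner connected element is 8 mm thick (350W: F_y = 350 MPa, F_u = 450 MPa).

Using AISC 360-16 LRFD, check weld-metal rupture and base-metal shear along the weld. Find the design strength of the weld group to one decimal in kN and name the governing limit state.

Weld metal: throat = 0.707×5 = 3.535 mm, L = 73 mm. φR_n = 0.75 × 0.6 × 490 × 3.535 × 73 = 56.9 kN.
Base metal shear (8 mm plate): yield φR_n = 1.0×0.6×350×8×73 = 122.6 kN; rupture φR_n = 0.75×0.6×450×8×73 = 118.3 kN; take 118.3 kN (rupture).
Governing: min(56.9, 118.3) = 56.9 kN → weld metal.

56.9 kN (weld metal governs)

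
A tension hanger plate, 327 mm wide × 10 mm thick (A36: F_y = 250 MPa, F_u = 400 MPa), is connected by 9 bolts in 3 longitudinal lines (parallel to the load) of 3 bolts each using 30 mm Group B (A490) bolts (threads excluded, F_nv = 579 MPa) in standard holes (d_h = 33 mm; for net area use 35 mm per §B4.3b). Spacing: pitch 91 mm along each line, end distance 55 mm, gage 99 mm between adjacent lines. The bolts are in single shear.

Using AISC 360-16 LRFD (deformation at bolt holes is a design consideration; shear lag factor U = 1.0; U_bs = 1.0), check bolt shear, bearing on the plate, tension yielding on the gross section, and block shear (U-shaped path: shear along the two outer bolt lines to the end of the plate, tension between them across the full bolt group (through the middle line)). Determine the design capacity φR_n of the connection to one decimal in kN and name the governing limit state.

735.8 kN (gross-section yield governs)

Bolt shear: A_b = π(30)²/4 = 706.86 mm². φR_n = 0.75 × 579 × 706.86 × 9 × 1 = 2762.6 kN.
Bearing (10 mm plate, F_u = 400 MPa): end bolts L_c = 55 − 33/2 = 38.5, R_n = min(1.2×38.5×10×400, 2.4×30×10×400) = 184.8 kN/bolt; interior L_c = 91 − 33 = 58, R_n = 278.4 kN/bolt. φR_n = 0.75 × (3×184.8 + 6×278.4) = 1668.6 kN.
Tension yield (gross): A_g = 327×10 = 3270 mm². φR_n = 0.90 × 250 × 3270 = 735.8 kN.
Block shear: shear path 2×[55+2×91] = 2×237 mm, A_gv = 4740, A_nv = 2×(237 − 2.5×35)×10 = 2990 mm²; tension across gage: (198 − 2×35)×10 = 1280 mm². R_n = min(0.6×400×2990, 0.6×250×4740) + 1.0×400×1280 = min(717.6, 711) + 512 = 1223 kN. φR_n = 0.75 × 1223 = 917.3 kN.
Governing: min(2762.6, 1668.6, 735.8, 917.3) = 735.8 kN → gross-section yield.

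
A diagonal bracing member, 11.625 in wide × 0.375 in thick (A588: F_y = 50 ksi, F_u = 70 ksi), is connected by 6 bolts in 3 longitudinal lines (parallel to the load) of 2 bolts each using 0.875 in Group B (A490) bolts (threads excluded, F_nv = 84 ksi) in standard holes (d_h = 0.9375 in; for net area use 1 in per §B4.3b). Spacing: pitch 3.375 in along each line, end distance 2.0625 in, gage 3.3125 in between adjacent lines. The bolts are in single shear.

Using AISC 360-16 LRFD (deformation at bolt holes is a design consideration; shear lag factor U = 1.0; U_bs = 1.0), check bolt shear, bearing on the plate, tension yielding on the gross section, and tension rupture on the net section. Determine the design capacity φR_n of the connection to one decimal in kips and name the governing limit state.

Bolt shear: A_b = π(0.875)²/4 = 0.60132 in². φR_n = 0.75 × 84 × 0.60132 × 6 × 1 = 227.3 kips.
Bearing (0.375 in plate, F_u = 70 ksi): end bolts L_c = 2.0625 − 0.9375/2 = 1.59375, R_n = min(1.2×1.59375×0.375×70, 2.4×0.875×0.375×70) = 50.203 kips/bolt; interior L_c = 3.375 − 0.9375 = 2.4375, R_n = 55.125 kips/bolt. φR_n = 0.75 × (3×50.203 + 3×55.125) = 237.0 kips.
Tension yield (gross): A_g = 11.625×0.375 = 4.3594 in². φR_n = 0.90 × 50 × 4.3594 = 196.2 kips.
Tension rupture (net): A_n = (11.625 − 3×1)×0.375 = 3.2344 in² (U = 1.0, A_e = A_n). φR_n = 0.75 × 70 × 3.2344 = 169.8 kips.
Governing: min(227.3, 237.0, 196.2, 169.8) = 169.8 kips → net-section rupture.

169.8 kips (net-section rupture governs)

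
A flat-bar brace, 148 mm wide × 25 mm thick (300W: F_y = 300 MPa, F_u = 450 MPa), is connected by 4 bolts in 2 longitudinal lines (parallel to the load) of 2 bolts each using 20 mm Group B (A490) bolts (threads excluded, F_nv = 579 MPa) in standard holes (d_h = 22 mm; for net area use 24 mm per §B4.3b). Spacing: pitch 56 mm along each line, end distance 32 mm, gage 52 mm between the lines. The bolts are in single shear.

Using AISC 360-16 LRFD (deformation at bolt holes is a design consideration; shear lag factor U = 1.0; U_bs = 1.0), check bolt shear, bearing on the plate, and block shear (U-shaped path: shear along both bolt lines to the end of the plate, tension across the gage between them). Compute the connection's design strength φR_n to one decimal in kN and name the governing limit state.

Bolt shear: A_b = π(20)²/4 = 314.16 mm². φR_n = 0.75 × 579 × 314.16 × 4 × 1 = 545.7 kN.
Bearing (25 mm plate, F_u = 450 MPa): end bolts L_c = 32 − 22/2 = 21, R_n = min(1.2×21×25×450, 2.4×20×25×450) = 283.5 kN/bolt; interior L_c = 56 − 22 = 34, R_n = 459 kN/bolt. φR_n = 0.75 × (2×283.5 + 2×459) = 1113.8 kN.
Block shear: shear path 2×[32+1×56] = 2×88 mm, A_gv = 4400, A_nv = 2×(88 − 1.5×24)×25 = 2600 mm²; tension across gage: (52 − 1×24)×25 = 700 mm². R_n = min(0.6×450×2600, 0.6×300×4400) + 1.0×450×700 = min(702, 792) + 315 = 1017 kN. φR_n = 0.75 × 1017 = 762.8 kN.
Governing: min(545.7, 1113.8, 762.8) = 545.7 kN → bolt shear.

545.7 kN (bolt shear governs)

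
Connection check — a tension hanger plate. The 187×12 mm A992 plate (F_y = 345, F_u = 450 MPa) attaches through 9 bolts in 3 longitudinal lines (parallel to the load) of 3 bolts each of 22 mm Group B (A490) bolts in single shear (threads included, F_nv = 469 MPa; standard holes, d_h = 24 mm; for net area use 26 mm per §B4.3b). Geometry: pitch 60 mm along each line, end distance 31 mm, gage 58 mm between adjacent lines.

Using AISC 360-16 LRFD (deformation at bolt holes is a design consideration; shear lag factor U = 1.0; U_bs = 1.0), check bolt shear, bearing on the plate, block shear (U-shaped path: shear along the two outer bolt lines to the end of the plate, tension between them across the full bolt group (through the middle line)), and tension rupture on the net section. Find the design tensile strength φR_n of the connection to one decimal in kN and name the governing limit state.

441.5 kN (net-section rupture governs)

Bolt shear: A_b = π(22)²/4 = 380.13 mm². φR_n = 0.75 × 469 × 380.13 × 9 × 1 = 1203.4 kN.
Bearing (12 mm plate, F_u = 450 MPa): end bolts L_c = 31 − 24/2 = 19, R_n = min(1.2×19×12×450, 2.4×22×12×450) = 123.12 kN/bolt; interior L_c = 60 − 24 = 36, R_n = 233.28 kN/bolt. φR_n = 0.75 × (3×123.12 + 6×233.28) = 1326.8 kN.
Block shear: shear path 2×[31+2×60] = 2×151 mm, A_gv = 3624, A_nv = 2×(151 − 2.5×26)×12 = 2064 mm²; tension across gage: (116 − 2×26)×12 = 768 mm². R_n = min(0.6×450×2064, 0.6×345×3624) + 1.0×450×768 = min(557.28, 750.17) + 345.6 = 902.88 kN. φR_n = 0.75 × 902.88 = 677.2 kN.
Tension rupture (net): A_n = (187 − 3×26)×12 = 1308 mm² (U = 1.0, A_e = A_n). φR_n = 0.75 × 450 × 1308 = 441.5 kN.
Governing: min(1203.4, 1326.8, 677.2, 441.5) = 441.5 kN → net-section rupture.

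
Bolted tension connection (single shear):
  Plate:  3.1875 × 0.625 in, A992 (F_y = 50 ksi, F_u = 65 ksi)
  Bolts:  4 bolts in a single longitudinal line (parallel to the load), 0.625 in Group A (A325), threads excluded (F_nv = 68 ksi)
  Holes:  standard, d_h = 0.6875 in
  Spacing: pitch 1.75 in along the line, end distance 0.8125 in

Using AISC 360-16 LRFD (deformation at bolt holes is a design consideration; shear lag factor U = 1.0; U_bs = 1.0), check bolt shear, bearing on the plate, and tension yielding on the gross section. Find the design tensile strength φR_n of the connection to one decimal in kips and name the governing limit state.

Bolt shear: A_b = π(0.625)²/4 = 0.3068 in². φR_n = 0.75 × 68 × 0.3068 × 4 × 1 = 62.6 kips.
Bearing (0.625 in plate, F_u = 65 ksi): end bolts L_c = 0.8125 − 0.6875/2 = 0.46875, R_n = min(1.2×0.46875×0.625×65, 2.4×0.625×0.625×65) = 22.852 kips/bolt; interior L_c = 1.75 − 0.6875 = 1.0625, R_n = 51.797 kips/bolt. φR_n = 0.75 × (1×22.852 + 3×51.797) = 133.7 kips.
Tension yield (gross): A_g = 3.1875×0.625 = 1.9922 in². φR_n = 0.90 × 50 × 1.9922 = 89.6 kips.
Governing: min(62.6, 133.7, 89.6) = 62.6 kips → bolt shear.

62.6 kips (bolt shear governs)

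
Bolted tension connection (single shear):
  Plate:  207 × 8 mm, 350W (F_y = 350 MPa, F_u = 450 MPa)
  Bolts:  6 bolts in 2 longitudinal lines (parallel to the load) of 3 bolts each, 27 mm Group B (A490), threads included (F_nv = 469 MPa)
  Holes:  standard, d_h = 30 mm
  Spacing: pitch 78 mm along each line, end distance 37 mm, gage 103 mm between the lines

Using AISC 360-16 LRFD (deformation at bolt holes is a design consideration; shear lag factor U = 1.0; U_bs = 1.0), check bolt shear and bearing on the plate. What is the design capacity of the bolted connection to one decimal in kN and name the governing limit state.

764.6 kN (bearing governs)

Bolt shear: A_b = π(27)²/4 = 572.56 mm². φR_n = 0.75 × 469 × 572.56 × 6 × 1 = 1208.4 kN.
Bearing (8 mm plate, F_u = 450 MPa): end bolts L_c = 37 − 30/2 = 22, R_n = min(1.2×22×8×450, 2.4×27×8×450) = 95.04 kN/bolt; interior L_c = 78 − 30 = 48, R_n = 207.36 kN/bolt. φR_n = 0.75 × (2×95.04 + 4×207.36) = 764.6 kN.
Governing: min(1208.4, 764.6) = 764.6 kN → bearing.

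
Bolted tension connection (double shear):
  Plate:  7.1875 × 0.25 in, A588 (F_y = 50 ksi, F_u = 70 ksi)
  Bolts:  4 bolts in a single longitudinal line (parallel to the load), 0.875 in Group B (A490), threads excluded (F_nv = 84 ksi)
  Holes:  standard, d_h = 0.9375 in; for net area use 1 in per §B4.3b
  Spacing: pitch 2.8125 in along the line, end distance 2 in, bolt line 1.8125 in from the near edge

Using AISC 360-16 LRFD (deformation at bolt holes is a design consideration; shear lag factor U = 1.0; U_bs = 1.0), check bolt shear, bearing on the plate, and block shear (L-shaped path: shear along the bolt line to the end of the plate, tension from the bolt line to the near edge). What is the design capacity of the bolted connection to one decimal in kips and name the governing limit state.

71.9 kips (block shear governs)

Bolt shear: A_b = π(0.875)²/4 = 0.60132 in². φR_n = 0.75 × 84 × 0.60132 × 4 × 2 = 303.1 kips.
Bearing (0.25 in plate, F_u = 70 ksi): end bolts L_c = 2 − 0.9375/2 = 1.53125, R_n = min(1.2×1.53125×0.25×70, 2.4×0.875×0.25×70) = 32.156 kips/bolt; interior L_c = 2.8125 − 0.9375 = 1.875, R_n = 36.75 kips/bolt. φR_n = 0.75 × (1×32.156 + 3×36.75) = 106.8 kips.
Block shear: shear path 1×[2+3×2.8125] = 1×10.4375 in, A_gv = 2.6094, A_nv = 1×(10.4375 − 3.5×1)×0.25 = 1.7344 in²; tension to near edge: (1.8125 − 0.5×1)×0.25 = 0.32813 in². R_n = min(0.6×70×1.7344, 0.6×50×2.6094) + 1.0×70×0.32813 = min(72.845, 78.282) + 22.969 = 95.814 kips. φR_n = 0.75 × 95.814 = 71.9 kips.
Governing: min(303.1, 106.8, 71.9) = 71.9 kips → block shear.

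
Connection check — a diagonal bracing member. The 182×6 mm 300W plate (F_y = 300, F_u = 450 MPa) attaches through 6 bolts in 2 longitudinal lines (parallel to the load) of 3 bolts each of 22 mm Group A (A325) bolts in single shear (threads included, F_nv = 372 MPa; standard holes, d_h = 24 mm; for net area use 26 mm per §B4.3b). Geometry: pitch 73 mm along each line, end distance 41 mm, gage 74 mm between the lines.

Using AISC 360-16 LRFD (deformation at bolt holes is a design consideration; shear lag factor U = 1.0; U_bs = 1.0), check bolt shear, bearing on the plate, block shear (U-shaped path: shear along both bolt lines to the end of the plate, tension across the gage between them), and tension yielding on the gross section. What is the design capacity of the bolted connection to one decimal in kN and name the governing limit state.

294.8 kN (gross-section yield governs)

Bolt shear: A_b = π(22)²/4 = 380.13 mm². φR_n = 0.75 × 372 × 380.13 × 6 × 1 = 636.3 kN.
Bearing (6 mm plate, F_u = 450 MPa): end bolts L_c = 41 − 24/2 = 29, R_n = min(1.2×29×6×450, 2.4×22×6×450) = 93.96 kN/bolt; interior L_c = 73 − 24 = 49, R_n = 142.56 kN/bolt. φR_n = 0.75 × (2×93.96 + 4×142.56) = 568.6 kN.
Block shear: shear path 2×[41+2×73] = 2×187 mm, A_gv = 2244, A_nv = 2×(187 − 2.5×26)×6 = 1464 mm²; tension across gage: (74 − 1×26)×6 = 288 mm². R_n = min(0.6×450×1464, 0.6×300×2244) + 1.0×450×288 = min(395.28, 403.92) + 129.6 = 524.88 kN. φR_n = 0.75 × 524.88 = 393.7 kN.
Tension yield (gross): A_g = 182×6 = 1092 mm². φR_n = 0.90 × 300 × 1092 = 294.8 kN.
Governing: min(636.3, 568.6, 393.7, 294.8) = 294.8 kN → gross-section yield.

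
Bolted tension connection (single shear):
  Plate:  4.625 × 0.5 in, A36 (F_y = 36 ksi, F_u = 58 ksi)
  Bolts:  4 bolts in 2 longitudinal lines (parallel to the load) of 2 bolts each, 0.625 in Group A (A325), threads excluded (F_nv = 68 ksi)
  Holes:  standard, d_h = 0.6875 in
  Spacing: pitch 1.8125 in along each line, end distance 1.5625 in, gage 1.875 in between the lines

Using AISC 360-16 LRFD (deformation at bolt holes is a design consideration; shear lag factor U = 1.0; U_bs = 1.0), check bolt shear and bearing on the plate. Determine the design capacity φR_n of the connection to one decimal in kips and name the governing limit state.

Bolt shear: A_b = π(0.625)²/4 = 0.3068 in². φR_n = 0.75 × 68 × 0.3068 × 4 × 1 = 62.6 kips.
Bearing (0.5 in plate, F_u = 58 ksi): end bolts L_c = 1.5625 − 0.6875/2 = 1.21875, R_n = min(1.2×1.21875×0.5×58, 2.4×0.625×0.5×58) = 42.413 kips/bolt; interior L_c = 1.8125 − 0.6875 = 1.125, R_n = 39.15 kips/bolt. φR_n = 0.75 × (2×42.413 + 2×39.15) = 122.3 kips.
Governing: min(62.6, 122.3) = 62.6 kips → bolt shear.

62.6 kips (bolt shear governs)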